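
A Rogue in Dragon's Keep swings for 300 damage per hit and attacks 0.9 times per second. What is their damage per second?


DPS = damage * attack_speed
= 300 * 0.9
= 270.0

270.0 DPS


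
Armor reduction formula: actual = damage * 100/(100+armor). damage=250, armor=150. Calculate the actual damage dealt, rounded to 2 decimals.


actual = 250 * 100 / (100 + 150)
= 250 * 100 / 250
= 25000 / 250
= 100.00

100.00 damage


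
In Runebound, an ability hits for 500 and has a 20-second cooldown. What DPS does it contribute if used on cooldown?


DPS = damage / cooldown
= 500 / 20
= 25.00

25.00 DPS


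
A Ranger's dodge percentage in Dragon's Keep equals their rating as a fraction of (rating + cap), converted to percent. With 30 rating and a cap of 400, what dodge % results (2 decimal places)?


dodge% = 30 / (30 + 400) * 100
= 30 / 430 * 100
= 0.069767 * 100
= 6.98%

6.98%


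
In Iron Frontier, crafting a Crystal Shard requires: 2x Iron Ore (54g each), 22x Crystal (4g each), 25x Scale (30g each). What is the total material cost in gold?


Cost breakdown:
  Iron Ore: 2 * 54 = 108
  Crystal: 22 * 4 = 88
  Scale: 25 * 30 = 750
Total = 108 + 88 + 750 = 946

946 gold


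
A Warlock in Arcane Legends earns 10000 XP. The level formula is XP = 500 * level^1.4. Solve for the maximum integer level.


XP = 500 * level^1.4, so level = (XP / 500)^(1/1.4)
= (10000 / 500)^(1/1.4)
= 20.0^0.7143
= 8.4978
Floor: level = 8

level 8


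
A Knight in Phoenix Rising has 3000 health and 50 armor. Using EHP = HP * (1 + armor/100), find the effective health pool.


EHP = 3000 * (1 + 50/100)
= 3000 * (1 + 0.5)
= 3000 * 1.5
= 4500.0

4500.0 EHP


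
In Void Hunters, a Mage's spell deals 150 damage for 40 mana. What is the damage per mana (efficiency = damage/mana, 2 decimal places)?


Efficiency = damage / mana
= 150 / 40
= 3.75

3.75 dmg/mana


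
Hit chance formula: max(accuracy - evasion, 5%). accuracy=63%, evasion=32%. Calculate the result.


accuracy - evasion = 63 - 32 = 31
Apply floor: max(31, 5) = 31
Hit chance = 31%

31%


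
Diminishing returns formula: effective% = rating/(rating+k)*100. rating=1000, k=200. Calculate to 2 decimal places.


effective% = rating / (rating + k) * 100
= 1000 / (1000 + 200) * 100
= 1000 / 1200 * 100
= 0.833333 * 100
= 83.33%

83.33%


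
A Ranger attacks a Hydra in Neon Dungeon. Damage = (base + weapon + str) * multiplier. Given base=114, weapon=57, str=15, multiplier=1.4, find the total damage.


Sum base + weapon + str = 114 + 57 + 15 = 186
Multiply by 1.4:
186 * 1.4 = 260.4

260.4 damage


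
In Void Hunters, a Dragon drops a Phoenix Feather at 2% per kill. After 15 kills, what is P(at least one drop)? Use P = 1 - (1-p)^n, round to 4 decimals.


P(at least one) = 1 - P(none) = 1 - (1-p)^n
p = 2/100 = 0.02
1 - p = 0.98
(1 - p)^15 = 0.98^15 = 0.738569
P(at least one) = 1 - 0.738569 = 0.2614

0.2614


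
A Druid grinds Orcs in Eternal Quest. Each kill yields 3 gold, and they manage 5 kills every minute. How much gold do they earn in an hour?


Gold per minute = 3 * 5 = 15
Gold per hour = 15 * 60 = 900

900 gold/hour


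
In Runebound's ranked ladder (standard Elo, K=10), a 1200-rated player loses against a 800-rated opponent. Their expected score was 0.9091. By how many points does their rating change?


Elo update: delta = K * (S - Ea), where S = 0 (loses)
S - Ea = 0 - 0.9091 = -0.9091
Rating change = 10 * -0.9091
= -9.09

-9.09 rating points


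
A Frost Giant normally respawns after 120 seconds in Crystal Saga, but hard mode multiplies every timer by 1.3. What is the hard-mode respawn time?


Respawn time = base * multiplier
= 120 * 1.3
= 156.0 seconds

156.0 seconds


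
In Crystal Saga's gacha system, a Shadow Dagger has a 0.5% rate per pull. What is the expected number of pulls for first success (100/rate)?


Expected pulls for a geometric distribution = 1/p = 100 / rate%
= 100 / 0.5
= 200.0

200.0 pulls


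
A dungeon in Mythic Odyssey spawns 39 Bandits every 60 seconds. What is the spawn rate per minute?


Spawns per minute = count * (60 / interval)
= 39 * (60 / 60)
= 39 * 1.0
= 39.0

39.0 per minute


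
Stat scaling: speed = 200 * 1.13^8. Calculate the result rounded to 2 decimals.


value = base * growth^level
= 200 * 1.13^8
= 200 * 2.658444
= 531.69

531.69 speed


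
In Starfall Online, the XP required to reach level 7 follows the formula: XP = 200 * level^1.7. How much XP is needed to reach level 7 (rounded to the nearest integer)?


XP = 200 * level^1.7
Substitute level = 7:
XP = 200 * 7^1.7
= 200 * 27.3317
= 5466

5466 XP


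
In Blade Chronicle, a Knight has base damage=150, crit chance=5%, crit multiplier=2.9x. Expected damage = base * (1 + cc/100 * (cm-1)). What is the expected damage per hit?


E[dmg] = base * (1 + crit_chance * (crit_mult - 1))
cc as decimal = 5/100 = 0.05
cm - 1 = 2.9 - 1 = 1.9
Bonus factor = 0.05 * 1.9 = 0.095
Total multiplier = 1 + 0.095 = 1.095
Expected damage = 150 * 1.095 = 164.25

164.25 damage


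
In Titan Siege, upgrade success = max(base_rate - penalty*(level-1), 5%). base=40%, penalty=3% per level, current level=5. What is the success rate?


raw_rate = 40 - 3 * (5 - 1)
= 40 - 3 * 4
= 40 - 12
= 28
Apply floor: max(28, 5) = 28%

28%


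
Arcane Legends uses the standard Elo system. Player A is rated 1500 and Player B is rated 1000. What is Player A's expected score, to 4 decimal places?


Elo expected score: Ea = 1/(1 + 10^((Rb-Ra)/400))
Rb - Ra = 1000 - 1500 = -500
(Rb-Ra)/400 = -500/400 = -1.25
10^-1.25 = 0.056234
Ea = 1/(1 + 0.056234) = 1/1.056234 = 0.9468

0.9468


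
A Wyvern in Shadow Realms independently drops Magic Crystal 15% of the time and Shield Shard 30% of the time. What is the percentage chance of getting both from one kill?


For independent events, P(both) = P(A) * P(B)
= 15% * 30%
= 450 / 100 %
= 4.5%

4.5%


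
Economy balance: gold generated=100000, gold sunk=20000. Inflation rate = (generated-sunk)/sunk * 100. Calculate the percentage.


Net gold = 100000 - 20000 = 80000
Inflation rate = net / sunk * 100 = 80000 / 20000 * 100
= 4.0 * 100
= 400.00%

400.00%


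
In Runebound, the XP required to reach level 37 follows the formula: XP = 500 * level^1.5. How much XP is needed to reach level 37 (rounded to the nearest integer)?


XP = 500 * level^1.5
Substitute level = 37:
XP = 500 * 37^1.5
= 500 * 225.0622
= 112531

112531 XP


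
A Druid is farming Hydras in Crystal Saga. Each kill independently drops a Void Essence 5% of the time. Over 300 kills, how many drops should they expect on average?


Expected drops = kills * (drop_rate / 100)
= 300 * (5 / 100)
= 300 * 0.05
= 15.0

15.0 drops


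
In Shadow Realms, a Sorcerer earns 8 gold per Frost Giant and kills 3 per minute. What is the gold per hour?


Gold per minute = 8 * 3 = 24
Gold per hour = 24 * 60 = 1440

1440 gold/hour


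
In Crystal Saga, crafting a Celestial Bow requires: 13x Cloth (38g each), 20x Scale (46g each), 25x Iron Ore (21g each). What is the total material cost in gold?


Cost breakdown:
  Cloth: 13 * 38 = 494
  Scale: 20 * 46 = 920
  Iron Ore: 25 * 21 = 525
Total = 494 + 920 + 525 = 1939

1939 gold


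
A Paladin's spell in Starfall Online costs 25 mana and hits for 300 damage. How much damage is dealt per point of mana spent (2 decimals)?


Efficiency = damage / mana
= 300 / 25
= 12.00

12.00 dmg/mana


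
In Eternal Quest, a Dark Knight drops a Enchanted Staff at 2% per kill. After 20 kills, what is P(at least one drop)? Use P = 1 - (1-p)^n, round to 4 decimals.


P(at least one) = 1 - P(none) = 1 - (1-p)^n
p = 2/100 = 0.02
1 - p = 0.98
(1 - p)^20 = 0.98^20 = 0.667608
P(at least one) = 1 - 0.667608 = 0.3324

0.3324


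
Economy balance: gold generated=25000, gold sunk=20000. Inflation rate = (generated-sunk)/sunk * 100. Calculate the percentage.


Net gold = 25000 - 20000 = 5000
Inflation rate = net / sunk * 100 = 5000 / 20000 * 100
= 0.25 * 100
= 25.00%

25.00%


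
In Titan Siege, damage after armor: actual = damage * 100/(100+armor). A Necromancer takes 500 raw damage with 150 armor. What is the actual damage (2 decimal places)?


actual = 500 * 100 / (100 + 150)
= 500 * 100 / 250
= 50000 / 250
= 200.00

200.00 damage


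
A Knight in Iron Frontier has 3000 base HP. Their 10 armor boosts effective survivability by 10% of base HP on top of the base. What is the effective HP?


EHP = 3000 * (1 + 10/100)
= 3000 * (1 + 0.1)
= 3000 * 1.1
= 3300.0

3300.0 EHP


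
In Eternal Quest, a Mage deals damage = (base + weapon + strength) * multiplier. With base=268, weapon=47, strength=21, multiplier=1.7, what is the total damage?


Sum base + weapon + str = 268 + 47 + 21 = 336
Multiply by 1.7:
336 * 1.7 = 571.2

571.2 damage


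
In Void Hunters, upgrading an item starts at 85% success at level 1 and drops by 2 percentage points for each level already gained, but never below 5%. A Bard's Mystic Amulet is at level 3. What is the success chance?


raw_rate = 85 - 2 * (3 - 1)
= 85 - 2 * 2
= 85 - 4
= 81
Apply floor: max(81, 5) = 81%

81%


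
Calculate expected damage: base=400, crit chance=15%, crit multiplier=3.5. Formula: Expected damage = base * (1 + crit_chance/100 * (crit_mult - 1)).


E[dmg] = base * (1 + crit_chance * (crit_mult - 1))
cc as decimal = 15/100 = 0.15
cm - 1 = 3.5 - 1 = 2.5
Bonus factor = 0.15 * 2.5 = 0.375
Total multiplier = 1 + 0.375 = 1.375
Expected damage = 400 * 1.375 = 550.00

550.00 damage


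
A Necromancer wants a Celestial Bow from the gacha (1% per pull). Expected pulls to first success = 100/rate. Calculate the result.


Expected pulls for a geometric distribution = 1/p = 100 / rate%
= 100 / 1
= 100.0

100.0 pulls


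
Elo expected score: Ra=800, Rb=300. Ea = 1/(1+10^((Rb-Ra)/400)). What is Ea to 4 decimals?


Elo expected score: Ea = 1/(1 + 10^((Rb-Ra)/400))
Rb - Ra = 300 - 800 = -500
(Rb-Ra)/400 = -500/400 = -1.25
10^-1.25 = 0.056234
Ea = 1/(1 + 0.056234) = 1/1.056234 = 0.9468

0.9468


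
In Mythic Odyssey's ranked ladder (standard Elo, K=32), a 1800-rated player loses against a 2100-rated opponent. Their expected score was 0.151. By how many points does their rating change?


Elo update: delta = K * (S - Ea), where S = 0 (loses)
S - Ea = 0 - 0.151 = -0.151
Rating change = 32 * -0.151
= -4.83

-4.83 rating points


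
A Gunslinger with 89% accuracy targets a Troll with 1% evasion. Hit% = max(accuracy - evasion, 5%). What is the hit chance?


accuracy - evasion = 89 - 1 = 88
Apply floor: max(88, 5) = 88
Hit chance = 88%

88%


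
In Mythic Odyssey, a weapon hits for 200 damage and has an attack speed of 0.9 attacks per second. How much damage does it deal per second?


DPS = damage * attack_speed
= 200 * 0.9
= 180.0

180.0 DPS


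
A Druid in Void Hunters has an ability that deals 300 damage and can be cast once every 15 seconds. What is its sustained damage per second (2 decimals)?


DPS = damage / cooldown
= 300 / 15
= 20.00

20.00 DPS


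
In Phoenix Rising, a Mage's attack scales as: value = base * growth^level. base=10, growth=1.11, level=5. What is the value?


value = base * growth^level
= 10 * 1.11^5
= 10 * 1.685058
= 16.85

16.85 attack


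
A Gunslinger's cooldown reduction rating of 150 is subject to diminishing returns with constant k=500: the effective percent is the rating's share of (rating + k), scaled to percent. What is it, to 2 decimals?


effective% = rating / (rating + k) * 100
= 150 / (150 + 500) * 100
= 150 / 650 * 100
= 0.230769 * 100
= 23.08%

23.08%


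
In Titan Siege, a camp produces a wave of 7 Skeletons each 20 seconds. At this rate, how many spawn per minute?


Spawns per minute = count * (60 / interval)
= 7 * (60 / 20)
= 7 * 3.0
= 21.0

21.0 per minute


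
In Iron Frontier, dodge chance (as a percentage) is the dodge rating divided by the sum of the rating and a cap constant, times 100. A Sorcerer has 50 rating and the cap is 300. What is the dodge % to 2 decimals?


dodge% = 50 / (50 + 300) * 100
= 50 / 350 * 100
= 0.142857 * 100
= 14.29%

14.29%


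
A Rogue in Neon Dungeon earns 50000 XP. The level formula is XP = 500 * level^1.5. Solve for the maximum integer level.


XP = 500 * level^1.5, so level = (XP / 500)^(1/1.5)
= (50000 / 500)^(1/1.5)
= 100.0^0.6667
= 21.5443
Floor: level = 21

level 21


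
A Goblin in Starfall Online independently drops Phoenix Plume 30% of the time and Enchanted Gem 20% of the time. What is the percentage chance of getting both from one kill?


For independent events, P(both) = P(A) * P(B)
= 30% * 20%
= 600 / 100 %
= 6.0%

6.0%


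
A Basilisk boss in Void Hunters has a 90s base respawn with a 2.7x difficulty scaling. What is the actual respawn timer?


Respawn time = base * multiplier
= 90 * 2.7
= 243.0 seconds

243.0 seconds


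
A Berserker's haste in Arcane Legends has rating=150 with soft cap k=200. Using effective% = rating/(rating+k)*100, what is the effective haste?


effective% = rating / (rating + k) * 100
= 150 / (150 + 200) * 100
= 150 / 350 * 100
= 0.428571 * 100
= 42.86%

42.86%


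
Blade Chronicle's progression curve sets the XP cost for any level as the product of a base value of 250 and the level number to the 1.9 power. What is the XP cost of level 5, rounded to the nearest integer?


XP = 250 * level^1.9
Substitute level = 5:
XP = 250 * 5^1.9
= 250 * 21.2835
= 5321

5321 XP


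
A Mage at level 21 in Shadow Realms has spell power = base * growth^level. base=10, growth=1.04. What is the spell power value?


value = base * growth^level
= 10 * 1.04^21
= 10 * 2.278768
= 22.79

22.79 spell power


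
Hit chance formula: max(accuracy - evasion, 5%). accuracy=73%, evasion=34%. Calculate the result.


accuracy - evasion = 73 - 34 = 39
Apply floor: max(39, 5) = 39
Hit chance = 39%

39%


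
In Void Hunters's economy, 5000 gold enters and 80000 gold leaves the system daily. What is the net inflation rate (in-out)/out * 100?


Net gold = 5000 - 80000 = -75000
Inflation rate = net / sunk * 100 = -75000 / 80000 * 100
= -0.9375 * 100
= -93.75%

-93.75%


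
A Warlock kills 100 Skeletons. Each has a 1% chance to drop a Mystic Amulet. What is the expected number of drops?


Expected drops = kills * (drop_rate / 100)
= 100 * (1 / 100)
= 100 * 0.01
= 1.0

1.0 drops


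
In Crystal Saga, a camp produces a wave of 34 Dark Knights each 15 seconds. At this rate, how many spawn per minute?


Spawns per minute = count * (60 / interval)
= 34 * (60 / 15)
= 34 * 4.0
= 136.0

136.0 per minute


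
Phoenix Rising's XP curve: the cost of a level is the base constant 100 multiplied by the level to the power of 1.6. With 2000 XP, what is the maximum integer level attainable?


XP = 100 * level^1.6, so level = (XP / 100)^(1/1.6)
= (2000 / 100)^(1/1.6)
= 20.0^0.625
= 6.5034
Floor: level = 6

level 6


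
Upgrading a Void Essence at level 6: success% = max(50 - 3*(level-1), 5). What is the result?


raw_rate = 50 - 3 * (6 - 1)
= 50 - 3 * 5
= 50 - 15
= 35
Apply floor: max(35, 5) = 35%

35%


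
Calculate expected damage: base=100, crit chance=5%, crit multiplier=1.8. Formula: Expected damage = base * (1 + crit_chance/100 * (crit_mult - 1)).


E[dmg] = base * (1 + crit_chance * (crit_mult - 1))
cc as decimal = 5/100 = 0.05
cm - 1 = 1.8 - 1 = 0.8
Bonus factor = 0.05 * 0.8 = 0.04
Total multiplier = 1 + 0.04 = 1.04
Expected damage = 100 * 1.04 = 104.00

104.00 damage


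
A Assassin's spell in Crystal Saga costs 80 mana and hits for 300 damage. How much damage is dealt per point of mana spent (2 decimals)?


Efficiency = damage / mana
= 300 / 80
= 3.75

3.75 dmg/mana


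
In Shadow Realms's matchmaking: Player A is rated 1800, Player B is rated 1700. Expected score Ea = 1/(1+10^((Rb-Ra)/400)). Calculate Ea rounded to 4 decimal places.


Elo expected score: Ea = 1/(1 + 10^((Rb-Ra)/400))
Rb - Ra = 1700 - 1800 = -100
(Rb-Ra)/400 = -100/400 = -0.25
10^-0.25 = 0.562341
Ea = 1/(1 + 0.562341) = 1/1.562341 = 0.6401

0.6401


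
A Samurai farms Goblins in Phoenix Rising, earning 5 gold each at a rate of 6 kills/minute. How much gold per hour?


Gold per minute = 5 * 6 = 30
Gold per hour = 30 * 60 = 1800

1800 gold/hour


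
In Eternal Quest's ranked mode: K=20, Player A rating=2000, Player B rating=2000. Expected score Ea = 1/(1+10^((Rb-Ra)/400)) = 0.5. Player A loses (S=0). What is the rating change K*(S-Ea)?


Elo update: delta = K * (S - Ea), where S = 0 (loses)
S - Ea = 0 - 0.5 = -0.5
Rating change = 20 * -0.5
= -10.00

-10.00 rating points


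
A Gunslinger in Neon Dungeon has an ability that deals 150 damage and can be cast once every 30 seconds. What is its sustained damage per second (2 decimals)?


DPS = damage / cooldown
= 150 / 30
= 5.00

5.00 DPS


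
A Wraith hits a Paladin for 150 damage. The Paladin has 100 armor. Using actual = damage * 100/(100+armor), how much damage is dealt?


actual = 150 * 100 / (100 + 100)
= 150 * 100 / 200
= 15000 / 200
= 75.00

75.00 damage


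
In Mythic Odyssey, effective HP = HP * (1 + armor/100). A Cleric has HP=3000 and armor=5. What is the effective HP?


EHP = 3000 * (1 + 5/100)
= 3000 * (1 + 0.05)
= 3000 * 1.05
= 3150.0

3150.0 EHP


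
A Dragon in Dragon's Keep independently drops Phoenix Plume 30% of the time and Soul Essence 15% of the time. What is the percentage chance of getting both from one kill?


For independent events, P(both) = P(A) * P(B)
= 30% * 15%
= 450 / 100 %
= 4.5%

4.5%


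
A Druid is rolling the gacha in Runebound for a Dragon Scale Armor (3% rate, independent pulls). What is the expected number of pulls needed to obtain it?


Expected pulls for a geometric distribution = 1/p = 100 / rate%
= 100 / 3
= 33.33

33.33 pulls


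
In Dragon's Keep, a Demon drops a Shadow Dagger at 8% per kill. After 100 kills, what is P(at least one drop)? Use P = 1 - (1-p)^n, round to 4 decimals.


P(at least one) = 1 - P(none) = 1 - (1-p)^n
p = 8/100 = 0.08
1 - p = 0.92
(1 - p)^100 = 0.92^100 = 0.000239
P(at least one) = 1 - 0.000239 = 0.9998

0.9998


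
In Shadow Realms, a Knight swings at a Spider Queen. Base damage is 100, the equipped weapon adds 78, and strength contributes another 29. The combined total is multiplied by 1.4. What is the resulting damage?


Sum base + weapon + str = 100 + 78 + 29 = 207
Multiply by 1.4:
207 * 1.4 = 289.8

289.8 damage


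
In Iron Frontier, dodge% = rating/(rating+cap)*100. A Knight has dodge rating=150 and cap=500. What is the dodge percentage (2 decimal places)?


dodge% = 150 / (150 + 500) * 100
= 150 / 650 * 100
= 0.230769 * 100
= 23.08%

23.08%


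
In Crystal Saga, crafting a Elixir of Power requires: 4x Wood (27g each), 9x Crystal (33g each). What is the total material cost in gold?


Cost breakdown:
  Wood: 4 * 27 = 108
  Crystal: 9 * 33 = 297
Total = 108 + 297 = 405

405 gold


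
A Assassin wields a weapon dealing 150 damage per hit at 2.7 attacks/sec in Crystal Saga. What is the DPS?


DPS = damage * attack_speed
= 150 * 2.7
= 405.0

405.0 DPS


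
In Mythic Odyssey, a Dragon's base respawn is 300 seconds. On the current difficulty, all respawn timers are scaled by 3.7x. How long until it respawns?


Respawn time = base * multiplier
= 300 * 3.7
= 1110.0 seconds

1110.0 seconds


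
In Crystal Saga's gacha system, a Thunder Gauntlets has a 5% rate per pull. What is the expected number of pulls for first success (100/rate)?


Expected pulls for a geometric distribution = 1/p = 100 / rate%
= 100 / 5
= 20.0

20.0 pulls


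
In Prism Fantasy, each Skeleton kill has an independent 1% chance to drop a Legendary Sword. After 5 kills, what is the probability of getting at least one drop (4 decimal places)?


P(at least one) = 1 - P(none) = 1 - (1-p)^n
p = 1/100 = 0.01
1 - p = 0.99
(1 - p)^5 = 0.99^5 = 0.950990
P(at least one) = 1 - 0.950990 = 0.0490

0.0490


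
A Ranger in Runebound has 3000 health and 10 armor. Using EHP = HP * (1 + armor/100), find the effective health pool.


EHP = 3000 * (1 + 10/100)
= 3000 * (1 + 0.1)
= 3000 * 1.1
= 3300.0

3300.0 EHP


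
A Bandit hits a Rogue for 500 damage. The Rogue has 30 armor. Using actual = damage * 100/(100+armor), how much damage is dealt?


actual = 500 * 100 / (100 + 30)
= 500 * 100 / 130
= 50000 / 130
= 384.62

384.62 damage


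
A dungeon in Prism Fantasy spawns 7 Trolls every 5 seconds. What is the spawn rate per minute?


Spawns per minute = count * (60 / interval)
= 7 * (60 / 5)
= 7 * 12.0
= 84.0

84.0 per minute


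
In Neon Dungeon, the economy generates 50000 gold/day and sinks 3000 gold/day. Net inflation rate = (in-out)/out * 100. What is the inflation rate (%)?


Net gold = 50000 - 3000 = 47000
Inflation rate = net / sunk * 100 = 47000 / 3000 * 100
= 15.666667 * 100
= 1566.67%

1566.67%


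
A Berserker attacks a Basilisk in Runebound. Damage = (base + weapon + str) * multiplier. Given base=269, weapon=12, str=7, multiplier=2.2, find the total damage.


Sum base + weapon + str = 269 + 12 + 7 = 288
Multiply by 2.2:
288 * 2.2 = 633.6

633.6 damage


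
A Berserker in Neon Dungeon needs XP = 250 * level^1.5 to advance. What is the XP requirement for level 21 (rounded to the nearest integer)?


XP = 250 * level^1.5
Substitute level = 21:
XP = 250 * 21^1.5
= 250 * 96.2341
= 24059

24059 XP


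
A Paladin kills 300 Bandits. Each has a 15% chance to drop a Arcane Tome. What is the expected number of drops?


Expected drops = kills * (drop_rate / 100)
= 300 * (15 / 100)
= 300 * 0.15
= 45.0

45.0 drops


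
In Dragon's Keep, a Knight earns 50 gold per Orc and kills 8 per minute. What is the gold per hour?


Gold per minute = 50 * 8 = 400
Gold per hour = 400 * 60 = 24000

24000 gold/hour


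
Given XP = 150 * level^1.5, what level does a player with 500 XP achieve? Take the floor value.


XP = 150 * level^1.5, so level = (XP / 150)^(1/1.5)
= (500 / 150)^(1/1.5)
= 3.3333^0.6667
= 2.2314
Floor: level = 2

level 2


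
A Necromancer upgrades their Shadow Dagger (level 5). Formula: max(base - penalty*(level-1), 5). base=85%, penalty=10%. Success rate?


raw_rate = 85 - 10 * (5 - 1)
= 85 - 10 * 4
= 85 - 40
= 45
Apply floor: max(45, 5) = 45%

45%


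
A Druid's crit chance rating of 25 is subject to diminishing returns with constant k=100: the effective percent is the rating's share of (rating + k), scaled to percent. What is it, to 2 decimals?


effective% = rating / (rating + k) * 100
= 25 / (25 + 100) * 100
= 25 / 125 * 100
= 0.2 * 100
= 20.00%

20.00%


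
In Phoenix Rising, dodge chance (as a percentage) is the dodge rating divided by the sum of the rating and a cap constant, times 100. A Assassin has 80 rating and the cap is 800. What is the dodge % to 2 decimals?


dodge% = 80 / (80 + 800) * 100
= 80 / 880 * 100
= 0.090909 * 100
= 9.09%

9.09%


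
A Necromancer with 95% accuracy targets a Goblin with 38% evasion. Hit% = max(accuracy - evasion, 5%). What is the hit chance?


accuracy - evasion = 95 - 38 = 57
Apply floor: max(57, 5) = 57
Hit chance = 57%

57%


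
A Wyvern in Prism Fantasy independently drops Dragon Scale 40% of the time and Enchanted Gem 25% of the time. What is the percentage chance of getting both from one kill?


For independent events, P(both) = P(A) * P(B)
= 40% * 25%
= 1000 / 100 %
= 10.0%

10.0%


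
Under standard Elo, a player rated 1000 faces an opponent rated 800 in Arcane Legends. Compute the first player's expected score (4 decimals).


Elo expected score: Ea = 1/(1 + 10^((Rb-Ra)/400))
Rb - Ra = 800 - 1000 = -200
(Rb-Ra)/400 = -200/400 = -0.5
10^-0.5 = 0.316228
Ea = 1/(1 + 0.316228) = 1/1.316228 = 0.7597

0.7597


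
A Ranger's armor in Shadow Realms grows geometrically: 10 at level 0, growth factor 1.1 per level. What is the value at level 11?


value = base * growth^level
= 10 * 1.1^11
= 10 * 2.853117
= 28.53

28.53 armor


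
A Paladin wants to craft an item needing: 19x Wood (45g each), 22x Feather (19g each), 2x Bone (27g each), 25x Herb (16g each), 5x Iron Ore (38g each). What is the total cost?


Cost breakdown:
  Wood: 19 * 45 = 855
  Feather: 22 * 19 = 418
  Bone: 2 * 27 = 54
  Herb: 25 * 16 = 400
  Iron Ore: 5 * 38 = 190
Total = 855 + 418 + 54 + 400 + 190 = 1917

1917 gold


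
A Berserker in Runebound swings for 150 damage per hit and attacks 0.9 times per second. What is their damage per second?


DPS = damage * attack_speed
= 150 * 0.9
= 135.0

135.0 DPS


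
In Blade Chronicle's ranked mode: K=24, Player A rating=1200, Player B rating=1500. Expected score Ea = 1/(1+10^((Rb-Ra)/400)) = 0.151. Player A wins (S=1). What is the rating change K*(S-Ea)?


Elo update: delta = K * (S - Ea), where S = 1 (wins)
S - Ea = 1 - 0.151 = 0.849
Rating change = 24 * 0.849
= 20.38

20.38 rating points


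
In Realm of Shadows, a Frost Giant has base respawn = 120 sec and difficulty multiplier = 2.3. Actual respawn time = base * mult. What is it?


Respawn time = base * multiplier
= 120 * 2.3
= 276.0 seconds

276.0 seconds


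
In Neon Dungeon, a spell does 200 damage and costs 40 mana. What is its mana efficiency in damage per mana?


Efficiency = damage / mana
= 200 / 40
= 5.00

5.00 dmg/mana


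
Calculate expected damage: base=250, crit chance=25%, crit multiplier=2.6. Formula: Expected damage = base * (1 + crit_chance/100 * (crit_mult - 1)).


E[dmg] = base * (1 + crit_chance * (crit_mult - 1))
cc as decimal = 25/100 = 0.25
cm - 1 = 2.6 - 1 = 1.6
Bonus factor = 0.25 * 1.6 = 0.4
Total multiplier = 1 + 0.4 = 1.4
Expected damage = 250 * 1.4 = 350.00

350.00 damage


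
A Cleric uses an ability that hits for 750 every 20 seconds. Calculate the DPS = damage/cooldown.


DPS = damage / cooldown
= 750 / 20
= 37.50

37.50 DPS


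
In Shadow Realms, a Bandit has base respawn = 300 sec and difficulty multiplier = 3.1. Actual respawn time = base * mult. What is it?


Respawn time = base * multiplier
= 300 * 3.1
= 930.0 seconds

930.0 seconds


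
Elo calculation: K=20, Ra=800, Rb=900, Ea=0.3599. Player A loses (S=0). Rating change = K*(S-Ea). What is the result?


Elo update: delta = K * (S - Ea), where S = 0 (loses)
S - Ea = 0 - 0.3599 = -0.3599
Rating change = 20 * -0.3599
= -7.20

-7.20 rating points


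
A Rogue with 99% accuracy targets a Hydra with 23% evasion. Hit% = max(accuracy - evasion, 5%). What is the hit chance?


accuracy - evasion = 99 - 23 = 76
Apply floor: max(76, 5) = 76
Hit chance = 76%

76%


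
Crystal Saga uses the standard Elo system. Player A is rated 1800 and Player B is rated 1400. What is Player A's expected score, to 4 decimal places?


Elo expected score: Ea = 1/(1 + 10^((Rb-Ra)/400))
Rb - Ra = 1400 - 1800 = -400
(Rb-Ra)/400 = -400/400 = -1.0
10^-1.0 = 0.1
Ea = 1/(1 + 0.1) = 1/1.1 = 0.9091

0.9091


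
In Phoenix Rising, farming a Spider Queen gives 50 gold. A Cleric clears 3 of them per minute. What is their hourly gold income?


Gold per minute = 50 * 3 = 150
Gold per hour = 150 * 60 = 9000

9000 gold/hour


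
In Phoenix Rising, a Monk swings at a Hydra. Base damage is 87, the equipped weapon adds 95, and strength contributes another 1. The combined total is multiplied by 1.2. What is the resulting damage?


Sum base + weapon + str = 87 + 95 + 1 = 183
Multiply by 1.2:
183 * 1.2 = 219.6

219.6 damage


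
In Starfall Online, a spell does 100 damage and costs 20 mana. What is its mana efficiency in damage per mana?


Efficiency = damage / mana
= 100 / 20
= 5.00

5.00 dmg/mana


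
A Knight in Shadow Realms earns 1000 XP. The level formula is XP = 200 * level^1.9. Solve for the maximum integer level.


XP = 200 * level^1.9, so level = (XP / 200)^(1/1.9)
= (1000 / 200)^(1/1.9)
= 5.0^0.5263
= 2.3328
Floor: level = 2

level 2


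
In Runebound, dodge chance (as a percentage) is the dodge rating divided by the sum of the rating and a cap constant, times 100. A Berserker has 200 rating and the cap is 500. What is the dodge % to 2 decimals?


dodge% = 200 / (200 + 500) * 100
= 200 / 700 * 100
= 0.285714 * 100
= 28.57%

28.57%


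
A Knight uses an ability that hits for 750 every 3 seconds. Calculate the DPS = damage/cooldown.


DPS = damage / cooldown
= 750 / 3
= 250.00

250.00 DPS


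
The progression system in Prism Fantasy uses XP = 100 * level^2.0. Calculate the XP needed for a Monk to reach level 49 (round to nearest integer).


XP = 100 * level^2.0
Substitute level = 49:
XP = 100 * 49^2.0
= 100 * 2401.0
= 240100

240100 XP


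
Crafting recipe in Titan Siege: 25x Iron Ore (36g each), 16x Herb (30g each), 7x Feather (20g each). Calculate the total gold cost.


Cost breakdown:
  Iron Ore: 25 * 36 = 900
  Herb: 16 * 30 = 480
  Feather: 7 * 20 = 140
Total = 900 + 480 + 140 = 1520

1520 gold


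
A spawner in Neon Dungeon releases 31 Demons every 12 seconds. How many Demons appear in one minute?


Spawns per minute = count * (60 / interval)
= 31 * (60 / 12)
= 31 * 5.0
= 155.0

155.0 per minute


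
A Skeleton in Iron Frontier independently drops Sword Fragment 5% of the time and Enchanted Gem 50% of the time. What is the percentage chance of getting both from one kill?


For independent events, P(both) = P(A) * P(B)
= 5% * 50%
= 250 / 100 %
= 2.5%

2.5%


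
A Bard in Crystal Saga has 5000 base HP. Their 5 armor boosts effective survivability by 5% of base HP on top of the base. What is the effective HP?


EHP = 5000 * (1 + 5/100)
= 5000 * (1 + 0.05)
= 5000 * 1.05
= 5250.0

5250.0 EHP


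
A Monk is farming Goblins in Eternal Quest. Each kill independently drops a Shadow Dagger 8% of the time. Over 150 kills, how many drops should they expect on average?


Expected drops = kills * (drop_rate / 100)
= 150 * (8 / 100)
= 150 * 0.08
= 12.0

12.0 drops


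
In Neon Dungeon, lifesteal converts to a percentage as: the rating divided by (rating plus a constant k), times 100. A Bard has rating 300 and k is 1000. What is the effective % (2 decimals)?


effective% = rating / (rating + k) * 100
= 300 / (300 + 1000) * 100
= 300 / 1300 * 100
= 0.230769 * 100
= 23.08%

23.08%


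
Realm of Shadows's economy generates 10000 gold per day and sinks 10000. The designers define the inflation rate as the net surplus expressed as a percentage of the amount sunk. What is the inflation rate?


Net gold = 10000 - 10000 = 0
Inflation rate = net / sunk * 100 = 0 / 10000 * 100
= 0.0 * 100
= 0.00%

0.00%


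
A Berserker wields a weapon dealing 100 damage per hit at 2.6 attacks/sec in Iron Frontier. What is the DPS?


DPS = damage * attack_speed
= 100 * 2.6
= 260.0

260.0 DPS


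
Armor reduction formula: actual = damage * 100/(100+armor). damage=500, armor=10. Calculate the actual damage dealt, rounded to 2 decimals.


actual = 500 * 100 / (100 + 10)
= 500 * 100 / 110
= 50000 / 110
= 454.55

454.55 damage


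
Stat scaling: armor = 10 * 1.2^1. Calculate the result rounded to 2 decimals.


value = base * growth^level
= 10 * 1.2^1
= 10 * 1.2
= 12.00

12.00 armor


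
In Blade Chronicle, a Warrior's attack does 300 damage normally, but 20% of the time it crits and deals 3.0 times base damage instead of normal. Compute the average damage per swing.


E[dmg] = base * (1 + crit_chance * (crit_mult - 1))
cc as decimal = 20/100 = 0.2
cm - 1 = 3.0 - 1 = 2.0
Bonus factor = 0.2 * 2.0 = 0.4
Total multiplier = 1 + 0.4 = 1.4
Expected damage = 300 * 1.4 = 420.00

420.00 damage


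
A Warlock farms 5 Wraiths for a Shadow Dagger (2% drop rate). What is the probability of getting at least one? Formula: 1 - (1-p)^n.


P(at least one) = 1 - P(none) = 1 - (1-p)^n
p = 2/100 = 0.02
1 - p = 0.98
(1 - p)^5 = 0.98^5 = 0.903921
P(at least one) = 1 - 0.903921 = 0.0961

0.0961


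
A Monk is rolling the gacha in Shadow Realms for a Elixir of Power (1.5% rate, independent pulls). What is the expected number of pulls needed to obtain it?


Expected pulls for a geometric distribution = 1/p = 100 / rate%
= 100 / 1.5
= 66.67

66.67 pulls


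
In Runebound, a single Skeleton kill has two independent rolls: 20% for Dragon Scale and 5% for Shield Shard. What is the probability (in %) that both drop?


For independent events, P(both) = P(A) * P(B)
= 20% * 5%
= 100 / 100 %
= 1.0%

1.0%


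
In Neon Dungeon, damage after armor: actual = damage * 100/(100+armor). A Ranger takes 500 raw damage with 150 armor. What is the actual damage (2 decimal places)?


actual = 500 * 100 / (100 + 150)
= 500 * 100 / 250
= 50000 / 250
= 200.00

200.00 damage


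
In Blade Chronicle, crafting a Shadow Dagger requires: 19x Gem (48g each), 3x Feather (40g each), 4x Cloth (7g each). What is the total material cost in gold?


Cost breakdown:
  Gem: 19 * 48 = 912
  Feather: 3 * 40 = 120
  Cloth: 4 * 7 = 28
Total = 912 + 120 + 28 = 1060

1060 gold


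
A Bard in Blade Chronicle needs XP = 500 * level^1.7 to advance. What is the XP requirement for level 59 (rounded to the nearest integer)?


XP = 500 * level^1.7
Substitute level = 59:
XP = 500 * 59^1.7
= 500 * 1024.3501
= 512175

512175 XP


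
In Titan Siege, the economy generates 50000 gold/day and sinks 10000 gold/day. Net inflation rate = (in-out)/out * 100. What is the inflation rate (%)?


Net gold = 50000 - 10000 = 40000
Inflation rate = net / sunk * 100 = 40000 / 10000 * 100
= 4.0 * 100
= 400.00%

400.00%


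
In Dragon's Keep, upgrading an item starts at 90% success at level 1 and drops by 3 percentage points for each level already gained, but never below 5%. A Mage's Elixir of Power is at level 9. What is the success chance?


raw_rate = 90 - 3 * (9 - 1)
= 90 - 3 * 8
= 90 - 24
= 66
Apply floor: max(66, 5) = 66%

66%


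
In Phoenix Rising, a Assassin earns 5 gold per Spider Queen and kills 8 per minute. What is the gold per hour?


Gold per minute = 5 * 8 = 40
Gold per hour = 40 * 60 = 2400

2400 gold/hour


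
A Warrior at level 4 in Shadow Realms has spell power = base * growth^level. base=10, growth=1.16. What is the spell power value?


value = base * growth^level
= 10 * 1.16^4
= 10 * 1.810639
= 18.11

18.11 spell power


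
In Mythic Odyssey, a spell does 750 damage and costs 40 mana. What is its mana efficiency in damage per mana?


Efficiency = damage / mana
= 750 / 40
= 18.75

18.75 dmg/mana


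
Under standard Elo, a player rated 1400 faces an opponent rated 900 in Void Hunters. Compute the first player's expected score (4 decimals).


Elo expected score: Ea = 1/(1 + 10^((Rb-Ra)/400))
Rb - Ra = 900 - 1400 = -500
(Rb-Ra)/400 = -500/400 = -1.25
10^-1.25 = 0.056234
Ea = 1/(1 + 0.056234) = 1/1.056234 = 0.9468

0.9468


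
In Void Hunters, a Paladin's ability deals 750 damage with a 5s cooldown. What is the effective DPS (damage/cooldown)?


DPS = damage / cooldown
= 750 / 5
= 150.00

150.00 DPS


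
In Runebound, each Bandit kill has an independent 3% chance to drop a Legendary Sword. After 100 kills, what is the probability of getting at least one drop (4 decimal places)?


P(at least one) = 1 - P(none) = 1 - (1-p)^n
p = 3/100 = 0.03
1 - p = 0.97
(1 - p)^100 = 0.97^100 = 0.047553
P(at least one) = 1 - 0.047553 = 0.9524

0.9524


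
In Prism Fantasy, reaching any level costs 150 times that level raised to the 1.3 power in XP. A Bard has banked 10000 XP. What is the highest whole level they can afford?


XP = 150 * level^1.3, so level = (XP / 150)^(1/1.3)
= (10000 / 150)^(1/1.3)
= 66.6667^0.7692
= 25.2934
Floor: level = 25

level 25


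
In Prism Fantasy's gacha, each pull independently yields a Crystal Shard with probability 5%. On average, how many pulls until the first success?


Expected pulls for a geometric distribution = 1/p = 100 / rate%
= 100 / 5
= 20.0

20.0 pulls


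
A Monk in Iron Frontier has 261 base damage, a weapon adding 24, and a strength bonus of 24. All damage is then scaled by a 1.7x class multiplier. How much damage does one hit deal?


Sum base + weapon + str = 261 + 24 + 24 = 309
Multiply by 1.7:
309 * 1.7 = 525.3

525.3 damage


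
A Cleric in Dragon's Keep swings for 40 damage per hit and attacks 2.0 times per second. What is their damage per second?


DPS = damage * attack_speed
= 40 * 2.0
= 80.0

80.0 DPS


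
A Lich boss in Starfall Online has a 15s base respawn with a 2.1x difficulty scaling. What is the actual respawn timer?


Respawn time = base * multiplier
= 15 * 2.1
= 31.5 seconds

31.5 seconds


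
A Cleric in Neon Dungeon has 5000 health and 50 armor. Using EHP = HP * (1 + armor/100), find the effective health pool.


EHP = 5000 * (1 + 50/100)
= 5000 * (1 + 0.5)
= 5000 * 1.5
= 7500.0

7500.0 EHP


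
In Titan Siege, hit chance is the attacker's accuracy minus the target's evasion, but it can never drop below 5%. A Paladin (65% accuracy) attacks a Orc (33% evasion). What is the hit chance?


accuracy - evasion = 65 - 33 = 32
Apply floor: max(32, 5) = 32
Hit chance = 32%

32%


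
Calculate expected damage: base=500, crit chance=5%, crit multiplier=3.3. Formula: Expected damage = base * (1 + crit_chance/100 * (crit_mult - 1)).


E[dmg] = base * (1 + crit_chance * (crit_mult - 1))
cc as decimal = 5/100 = 0.05
cm - 1 = 3.3 - 1 = 2.3
Bonus factor = 0.05 * 2.3 = 0.115
Total multiplier = 1 + 0.115 = 1.115
Expected damage = 500 * 1.115 = 557.50

557.50 damage


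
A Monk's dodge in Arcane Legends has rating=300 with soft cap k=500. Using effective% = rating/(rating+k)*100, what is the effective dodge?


effective% = rating / (rating + k) * 100
= 300 / (300 + 500) * 100
= 300 / 800 * 100
= 0.375 * 100
= 37.50%

37.50%


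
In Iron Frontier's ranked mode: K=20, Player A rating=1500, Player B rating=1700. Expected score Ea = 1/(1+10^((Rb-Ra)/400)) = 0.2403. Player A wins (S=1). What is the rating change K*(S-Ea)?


Elo update: delta = K * (S - Ea), where S = 1 (wins)
S - Ea = 1 - 0.2403 = 0.7597
Rating change = 20 * 0.7597
= 15.19

15.19 rating points


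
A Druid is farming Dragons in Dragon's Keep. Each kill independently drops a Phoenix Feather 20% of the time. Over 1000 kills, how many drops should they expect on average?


Expected drops = kills * (drop_rate / 100)
= 1000 * (20 / 100)
= 1000 * 0.2
= 200.0

200.0 drops


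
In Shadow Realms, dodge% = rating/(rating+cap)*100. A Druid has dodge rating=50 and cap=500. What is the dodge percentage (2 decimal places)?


dodge% = 50 / (50 + 500) * 100
= 50 / 550 * 100
= 0.090909 * 100
= 9.09%

9.09%


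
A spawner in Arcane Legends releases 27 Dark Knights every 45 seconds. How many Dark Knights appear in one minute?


Spawns per minute = count * (60 / interval)
= 27 * (60 / 45)
= 27 * 1.3333
= 36.0

36.0 per minute


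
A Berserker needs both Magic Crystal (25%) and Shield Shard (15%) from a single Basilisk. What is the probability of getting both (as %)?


For independent events, P(both) = P(A) * P(B)
= 25% * 15%
= 375 / 100 %
= 3.75%

3.75%


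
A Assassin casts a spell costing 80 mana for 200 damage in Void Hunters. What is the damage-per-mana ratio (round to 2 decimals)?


Efficiency = damage / mana
= 200 / 80
= 2.50

2.50 dmg/mana


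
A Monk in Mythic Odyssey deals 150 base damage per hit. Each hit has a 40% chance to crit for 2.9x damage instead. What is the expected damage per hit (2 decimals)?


E[dmg] = base * (1 + crit_chance * (crit_mult - 1))
cc as decimal = 40/100 = 0.4
cm - 1 = 2.9 - 1 = 1.9
Bonus factor = 0.4 * 1.9 = 0.76
Total multiplier = 1 + 0.76 = 1.76
Expected damage = 150 * 1.76 = 264.00

264.00 damage


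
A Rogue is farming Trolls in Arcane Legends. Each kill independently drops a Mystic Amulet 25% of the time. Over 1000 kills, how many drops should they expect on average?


Expected drops = kills * (drop_rate / 100)
= 1000 * (25 / 100)
= 1000 * 0.25
= 250.0

250.0 drops
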